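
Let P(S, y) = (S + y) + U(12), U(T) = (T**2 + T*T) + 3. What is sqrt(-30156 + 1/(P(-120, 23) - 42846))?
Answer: I*sqrt(13714896821719)/21326 ≈ 173.65*I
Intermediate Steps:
U(T) = 3 + 2*T**2 (U(T) = (T**2 + T**2) + 3 = 2*T**2 + 3 = 3 + 2*T**2)
P(S, y) = 291 + S + y (P(S, y) = (S + y) + (3 + 2*12**2) = (S + y) + (3 + 2*144) = (S + y) + (3 + 288) = (S + y) + 291 = 291 + S + y)
sqrt(-30156 + 1/(P(-120, 23) - 42846)) = sqrt(-30156 + 1/((291 - 120 + 23) - 42846)) = sqrt(-30156 + 1/(194 - 42846)) = sqrt(-30156 + 1/(-42652)) = sqrt(-30156 - 1/42652) = sqrt(-1286213713/42652) = I*sqrt(13714896821719)/21326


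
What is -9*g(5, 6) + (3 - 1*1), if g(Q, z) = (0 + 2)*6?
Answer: -106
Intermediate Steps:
g(Q, z) = 12 (g(Q, z) = 2*6 = 12)
-9*g(5, 6) + (3 - 1*1) = -9*12 + (3 - 1*1) = -108 + (3 - 1) = -108 + 2 = -106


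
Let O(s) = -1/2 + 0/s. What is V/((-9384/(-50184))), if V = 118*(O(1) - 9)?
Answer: -137883/23 ≈ -5994.9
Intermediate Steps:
O(s) = -½ (O(s) = -1*½ + 0 = -½ + 0 = -½)
V = -1121 (V = 118*(-½ - 9) = 118*(-19/2) = -1121)
V/((-9384/(-50184))) = -1121/((-9384/(-50184))) = -1121/((-9384*(-1/50184))) = -1121/23/123 = -1121*123/23 = -137883/23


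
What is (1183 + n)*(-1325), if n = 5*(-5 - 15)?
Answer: -1434975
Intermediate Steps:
n = -100 (n = 5*(-20) = -100)
(1183 + n)*(-1325) = (1183 - 100)*(-1325) = 1083*(-1325) = -1434975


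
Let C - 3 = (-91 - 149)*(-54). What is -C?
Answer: -12963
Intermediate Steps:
C = 12963 (C = 3 + (-91 - 149)*(-54) = 3 - 240*(-54) = 3 + 12960 = 12963)
-C = -1*12963 = -12963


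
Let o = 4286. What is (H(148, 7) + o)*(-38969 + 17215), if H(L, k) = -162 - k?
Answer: -89561218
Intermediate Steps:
(H(148, 7) + o)*(-38969 + 17215) = ((-162 - 1*7) + 4286)*(-38969 + 17215) = ((-162 - 7) + 4286)*(-21754) = (-169 + 4286)*(-21754) = 4117*(-21754) = -89561218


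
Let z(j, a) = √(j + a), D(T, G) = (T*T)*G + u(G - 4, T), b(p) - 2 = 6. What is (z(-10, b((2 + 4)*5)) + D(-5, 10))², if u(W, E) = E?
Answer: (245 + I*√2)² ≈ 60023.0 + 693.0*I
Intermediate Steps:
b(p) = 8 (b(p) = 2 + 6 = 8)
D(T, G) = T + G*T² (D(T, G) = (T*T)*G + T = T²*G + T = G*T² + T = T + G*T²)
z(j, a) = √(a + j)
(z(-10, b((2 + 4)*5)) + D(-5, 10))² = (√(8 - 10) - 5*(1 + 10*(-5)))² = (√(-2) - 5*(1 - 50))² = (I*√2 - 5*(-49))² = (I*√2 + 245)² = (245 + I*√2)²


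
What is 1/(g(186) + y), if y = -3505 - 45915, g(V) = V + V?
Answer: -1/49048 ≈ -2.0388e-5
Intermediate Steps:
g(V) = 2*V
y = -49420
1/(g(186) + y) = 1/(2*186 - 49420) = 1/(372 - 49420) = 1/(-49048) = -1/49048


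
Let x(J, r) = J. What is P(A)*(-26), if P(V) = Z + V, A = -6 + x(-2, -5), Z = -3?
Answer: 286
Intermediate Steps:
A = -8 (A = -6 - 2 = -8)
P(V) = -3 + V
P(A)*(-26) = (-3 - 8)*(-26) = -11*(-26) = 286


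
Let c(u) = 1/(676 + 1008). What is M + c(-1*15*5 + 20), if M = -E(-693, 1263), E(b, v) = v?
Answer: -2126891/1684 ≈ -1263.0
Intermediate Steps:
c(u) = 1/1684
M = -1263 (M = -1*1263 = -1263)
M + c(-1*15*5 + 20) = -1263 + 1/1684 = -2126891/1684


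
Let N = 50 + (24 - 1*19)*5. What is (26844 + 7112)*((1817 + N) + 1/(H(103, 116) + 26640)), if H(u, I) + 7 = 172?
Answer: 1722080611316/26805 ≈ 6.4245e+7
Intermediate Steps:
H(u, I) = 165 (H(u, I) = -7 + 172 = 165)
N = 75 (N = 50 + (24 - 19)*5 = 50 + 5*5 = 50 + 25 = 75)
(26844 + 7112)*((1817 + N) + 1/(H(103, 116) + 26640)) = (26844 + 7112)*((1817 + 75) + 1/(165 + 26640)) = 33956*(1892 + 1/26805) = 33956*(50715061/26805) = 1722080611316/26805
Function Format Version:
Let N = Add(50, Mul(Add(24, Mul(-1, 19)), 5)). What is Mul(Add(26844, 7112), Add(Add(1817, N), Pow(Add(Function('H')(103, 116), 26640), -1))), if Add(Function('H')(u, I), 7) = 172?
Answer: Rational(1722080611316, 26805) ≈ 6.4245e+7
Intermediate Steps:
Function('H')(u, I) = 165 (Function('H')(u, I) = Add(-7, 172) = 165)
N = 75 (N = Add(50, Mul(Add(24, -19), 5)) = Add(50, Mul(5, 5)) = Add(50, 25) = 75)
Mul(Add(26844, 7112), Add(Add(1817, N), Pow(Add(Function('H')(103, 116), 26640), -1))) = Mul(Add(26844, 7112), Add(Add(1817, 75), Pow(Add(165, 26640), -1))) = Mul(33956, Add(1892, Pow(26805, -1))) = Mul(33956, Add(1892, Rational(1, 26805))) = Mul(33956, Rational(50715061, 26805)) = Rational(1722080611316, 26805)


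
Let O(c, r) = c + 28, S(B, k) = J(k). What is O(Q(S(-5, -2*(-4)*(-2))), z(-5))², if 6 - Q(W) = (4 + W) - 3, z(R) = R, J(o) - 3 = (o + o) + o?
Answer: 6084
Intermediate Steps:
J(o) = 3 + 3*o (J(o) = 3 + ((o + o) + o) = 3 + (2*o + o) = 3 + 3*o)
S(B, k) = 3 + 3*k
Q(W) = 5 - W (Q(W) = 6 - ((4 + W) - 3) = 6 - (1 + W) = 6 + (-1 - W) = 5 - W)
O(c, r) = 28 + c
O(Q(S(-5, -2*(-4)*(-2))), z(-5))² = (28 + (5 - (3 + 3*(-2*(-4)*(-2)))))² = (28 + (5 - (3 + 3*(8*(-2)))))² = (28 + (5 - (3 + 3*(-16))))² = (28 + (5 - (3 - 48)))² = (28 + (5 - 1*(-45)))² = (28 + (5 + 45))² = (28 + 50)² = 78² = 6084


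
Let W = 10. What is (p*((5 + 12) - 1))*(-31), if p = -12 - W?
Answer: 10912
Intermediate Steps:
p = -22 (p = -12 - 1*10 = -12 - 10 = -22)
(p*((5 + 12) - 1))*(-31) = -22*((5 + 12) - 1)*(-31) = -22*(17 - 1)*(-31) = -22*16*(-31) = -352*(-31) = 10912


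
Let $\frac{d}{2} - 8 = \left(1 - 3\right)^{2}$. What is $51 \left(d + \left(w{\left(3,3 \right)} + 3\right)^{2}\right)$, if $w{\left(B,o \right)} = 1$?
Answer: $2040$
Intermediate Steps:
$d = 24$ ($d = 16 + 2 \left(1 - 3\right)^{2} = 16 + 2 \left(-2\right)^{2} = 16 + 2 \cdot 4 = 16 + 8 = 24$)
$51 \left(d + \left(w{\left(3,3 \right)} + 3\right)^{2}\right) = 51 \left(24 + \left(1 + 3\right)^{2}\right) = 51 \left(24 + 4^{2}\right) = 51 \left(24 + 16\right) = 51 \cdot 40 = 2040$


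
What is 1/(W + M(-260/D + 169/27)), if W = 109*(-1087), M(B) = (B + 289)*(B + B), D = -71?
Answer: -3674889/413614882171 ≈ -8.8848e-6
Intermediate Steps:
M(B) = 2*B*(289 + B) (M(B) = (289 + B)*(2*B) = 2*B*(289 + B))
W = -118483
1/(W + M(-260/D + 169/27)) = 1/(-118483 + 2*(-260/(-71) + 169/27)*(289 + (-260/(-71) + 169/27))) = 1/(-118483 + 2*(-260*(-1/71) + 169*(1/27))*(289 + (-260*(-1/71) + 169*(1/27)))) = 1/(-118483 + 2*(260/71 + 169/27)*(289 + (260/71 + 169/27))) = 1/(-118483 + 2*(19019/1917)*(289 + 19019/1917)) = 1/(-118483 + 2*(19019/1917)*(573032/1917)) = 1/(-118483 + 21796991216/3674889) = 1/(-413614882171/3674889) = -3674889/413614882171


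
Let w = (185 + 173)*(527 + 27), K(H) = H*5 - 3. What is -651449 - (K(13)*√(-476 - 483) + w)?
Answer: -849781 - 62*I*√959 ≈ -8.4978e+5 - 1920.0*I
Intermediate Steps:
K(H) = -3 + 5*H (K(H) = 5*H - 3 = -3 + 5*H)
w = 198332 (w = 358*554 = 198332)
-651449 - (K(13)*√(-476 - 483) + w) = -651449 - ((-3 + 5*13)*√(-476 - 483) + 198332) = -651449 - ((-3 + 65)*√(-959) + 198332) = -651449 - (62*(I*√959) + 198332) = -651449 - (62*I*√959 + 198332) = -651449 - (198332 + 62*I*√959) = -651449 + (-198332 - 62*I*√959) = -849781 - 62*I*√959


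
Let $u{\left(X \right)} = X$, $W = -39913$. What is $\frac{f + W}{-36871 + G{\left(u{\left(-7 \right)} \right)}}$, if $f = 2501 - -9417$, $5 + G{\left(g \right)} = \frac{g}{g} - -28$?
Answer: $\frac{27995}{36847} \approx 0.75976$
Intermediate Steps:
$G{\left(g \right)} = 24$ ($G{\left(g \right)} = -5 + \left(\frac{g}{g} - -28\right) = -5 + \left(1 + 28\right) = -5 + 29 = 24$)
$f = 11918$ ($f = 2501 + 9417 = 11918$)
$\frac{f + W}{-36871 + G{\left(u{\left(-7 \right)} \right)}} = \frac{11918 - 39913}{-36871 + 24} = - \frac{27995}{-36847} = \left(-27995\right) \left(- \frac{1}{36847}\right) = \frac{27995}{36847}$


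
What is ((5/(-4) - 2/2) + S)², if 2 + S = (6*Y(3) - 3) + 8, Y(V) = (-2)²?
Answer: 9801/16 ≈ 612.56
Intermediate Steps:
Y(V) = 4
S = 27 (S = -2 + ((6*4 - 3) + 8) = -2 + ((24 - 3) + 8) = -2 + (21 + 8) = -2 + 29 = 27)
((5/(-4) - 2/2) + S)² = ((5/(-4) - 2/2) + 27)² = ((5*(-¼) - 2*½) + 27)² = ((-5/4 - 1) + 27)² = (-9/4 + 27)² = (99/4)² = 9801/16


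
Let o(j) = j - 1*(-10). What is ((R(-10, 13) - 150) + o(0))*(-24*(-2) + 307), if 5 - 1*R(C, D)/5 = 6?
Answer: -51475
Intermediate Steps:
R(C, D) = -5 (R(C, D) = 25 - 5*6 = 25 - 30 = -5)
o(j) = 10 + j (o(j) = j + 10 = 10 + j)
((R(-10, 13) - 150) + o(0))*(-24*(-2) + 307) = ((-5 - 150) + (10 + 0))*(-24*(-2) + 307) = (-155 + 10)*(48 + 307) = -145*355 = -51475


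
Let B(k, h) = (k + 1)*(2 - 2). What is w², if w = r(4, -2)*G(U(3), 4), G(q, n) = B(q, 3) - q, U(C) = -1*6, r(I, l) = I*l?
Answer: 2304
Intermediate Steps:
B(k, h) = 0 (B(k, h) = (1 + k)*0 = 0)
U(C) = -6
G(q, n) = -q (G(q, n) = 0 - q = -q)
w = -48 (w = (4*(-2))*(-1*(-6)) = -8*6 = -48)
w² = (-48)² = 2304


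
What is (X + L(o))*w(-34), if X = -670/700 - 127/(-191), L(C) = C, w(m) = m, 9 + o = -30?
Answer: 8930729/6685 ≈ 1335.9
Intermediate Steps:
o = -39 (o = -9 - 30 = -39)
X = -3907/13370 (X = -670*1/700 - 127*(-1/191) = -67/70 + 127/191 = -3907/13370 ≈ -0.29222)
(X + L(o))*w(-34) = (-3907/13370 - 39)*(-34) = -525337/13370*(-34) = 8930729/6685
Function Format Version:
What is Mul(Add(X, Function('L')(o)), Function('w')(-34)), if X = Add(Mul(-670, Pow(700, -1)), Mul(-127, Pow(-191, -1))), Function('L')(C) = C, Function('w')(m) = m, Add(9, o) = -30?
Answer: Rational(8930729, 6685) ≈ 1335.9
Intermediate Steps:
o = -39 (o = Add(-9, -30) = -39)
X = Rational(-3907, 13370) (X = Add(Mul(-670, Rational(1, 700)), Mul(-127, Rational(-1, 191))) = Add(Rational(-67, 70), Rational(127, 191)) = Rational(-3907, 13370) ≈ -0.29222)
Mul(Add(X, Function('L')(o)), Function('w')(-34)) = Mul(Add(Rational(-3907, 13370), -39), -34) = Mul(Rational(-525337, 13370), -34) = Rational(8930729, 6685)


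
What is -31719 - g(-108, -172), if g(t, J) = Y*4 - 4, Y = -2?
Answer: -31707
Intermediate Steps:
g(t, J) = -12 (g(t, J) = -2*4 - 4 = -8 - 4 = -12)
-31719 - g(-108, -172) = -31719 - 1*(-12) = -31719 + 12 = -31707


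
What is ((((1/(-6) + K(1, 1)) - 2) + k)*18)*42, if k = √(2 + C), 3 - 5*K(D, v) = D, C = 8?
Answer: -6678/5 + 756*√10 ≈ 1055.1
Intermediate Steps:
K(D, v) = ⅗ - D/5
k = √10 (k = √(2 + 8) = √10 ≈ 3.1623)
((((1/(-6) + K(1, 1)) - 2) + k)*18)*42 = ((((1/(-6) + (⅗ - ⅕*1)) - 2) + √10)*18)*42 = ((((-⅙ + (⅗ - ⅕)) - 2) + √10)*18)*42 = ((((-⅙ + ⅖) - 2) + √10)*18)*42 = (((7/30 - 2) + √10)*18)*42 = ((-53/30 + √10)*18)*42 = (-159/5 + 18*√10)*42 = -6678/5 + 756*√10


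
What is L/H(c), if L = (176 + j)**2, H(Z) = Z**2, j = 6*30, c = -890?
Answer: 4/25 ≈ 0.16000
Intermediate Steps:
j = 180
L = 126736 (L = (176 + 180)**2 = 356**2 = 126736)
L/H(c) = 126736/((-890)**2) = 126736/792100 = 126736*(1/792100) = 4/25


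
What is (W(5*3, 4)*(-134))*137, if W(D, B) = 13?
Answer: -238654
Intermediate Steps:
(W(5*3, 4)*(-134))*137 = (13*(-134))*137 = -1742*137 = -238654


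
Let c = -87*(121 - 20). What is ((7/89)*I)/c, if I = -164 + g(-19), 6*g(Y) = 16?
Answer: 3388/2346129 ≈ 0.0014441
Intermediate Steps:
g(Y) = 8/3 (g(Y) = (⅙)*16 = 8/3)
c = -8787 (c = -87*101 = -8787)
I = -484/3 (I = -164 + 8/3 = -484/3 ≈ -161.33)
((7/89)*I)/c = ((7/89)*(-484/3))/(-8787) = ((7*(1/89))*(-484/3))*(-1/8787) = ((7/89)*(-484/3))*(-1/8787) = -3388/267*(-1/8787) = 3388/2346129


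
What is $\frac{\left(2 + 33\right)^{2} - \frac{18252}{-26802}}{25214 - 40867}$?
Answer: $- \frac{1825039}{23307317} \approx -0.078303$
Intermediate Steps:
$\frac{\left(2 + 33\right)^{2} - \frac{18252}{-26802}}{25214 - 40867} = \frac{35^{2} - - \frac{1014}{1489}}{25214 - 40867} = \frac{1225 + \frac{1014}{1489}}{-15653} = \frac{1825039}{1489} \left(- \frac{1}{15653}\right) = - \frac{1825039}{23307317}$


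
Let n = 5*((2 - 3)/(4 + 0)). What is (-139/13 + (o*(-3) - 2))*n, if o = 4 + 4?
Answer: 2385/52 ≈ 45.865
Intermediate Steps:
o = 8
n = -5/4 (n = 5*(-1/4) = 5*(-1*¼) = 5*(-¼) = -5/4 ≈ -1.2500)
(-139/13 + (o*(-3) - 2))*n = (-139/13 + (8*(-3) - 2))*(-5/4) = (-139*1/13 + (-24 - 2))*(-5/4) = (-139/13 - 26)*(-5/4) = -477/13*(-5/4) = 2385/52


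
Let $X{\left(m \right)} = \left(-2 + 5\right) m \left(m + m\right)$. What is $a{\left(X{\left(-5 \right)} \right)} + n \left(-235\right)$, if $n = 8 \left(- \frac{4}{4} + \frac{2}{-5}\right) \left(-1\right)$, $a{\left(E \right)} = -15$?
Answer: $-2647$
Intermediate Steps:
$X{\left(m \right)} = 6 m^{2}$ ($X{\left(m \right)} = 3 m 2 m = 3 \cdot 2 m^{2} = 6 m^{2}$)
$n = \frac{56}{5}$ ($n = 8 \left(\left(-4\right) \frac{1}{4} + 2 \left(- \frac{1}{5}\right)\right) \left(-1\right) = 8 \left(-1 - \frac{2}{5}\right) \left(-1\right) = 8 \left(- \frac{7}{5}\right) \left(-1\right) = \left(- \frac{56}{5}\right) \left(-1\right) = \frac{56}{5} \approx 11.2$)
$a{\left(X{\left(-5 \right)} \right)} + n \left(-235\right) = -15 + \frac{56}{5} \left(-235\right) = -15 - 2632 = -2647$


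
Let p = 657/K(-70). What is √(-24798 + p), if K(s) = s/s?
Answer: I*√24141 ≈ 155.37*I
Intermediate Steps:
K(s) = 1
p = 657 (p = 657/1 = 657*1 = 657)
√(-24798 + p) = √(-24798 + 657) = √(-24141) = I*√24141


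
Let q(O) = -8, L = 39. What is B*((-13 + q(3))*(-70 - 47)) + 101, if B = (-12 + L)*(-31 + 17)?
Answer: -928645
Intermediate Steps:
B = -378 (B = (-12 + 39)*(-31 + 17) = 27*(-14) = -378)
B*((-13 + q(3))*(-70 - 47)) + 101 = -378*(-13 - 8)*(-70 - 47) + 101 = -(-7938)*(-117) + 101 = -378*2457 + 101 = -928746 + 101 = -928645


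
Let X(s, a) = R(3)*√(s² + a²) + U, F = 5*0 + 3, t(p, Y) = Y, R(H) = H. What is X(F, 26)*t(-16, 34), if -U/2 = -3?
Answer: 204 + 102*√685 ≈ 2873.6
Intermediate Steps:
U = 6 (U = -2*(-3) = 6)
F = 3 (F = 0 + 3 = 3)
X(s, a) = 6 + 3*√(a² + s²) (X(s, a) = 3*√(s² + a²) + 6 = 3*√(a² + s²) + 6 = 6 + 3*√(a² + s²))
X(F, 26)*t(-16, 34) = (6 + 3*√(26² + 3²))*34 = (6 + 3*√(676 + 9))*34 = (6 + 3*√685)*34 = 204 + 102*√685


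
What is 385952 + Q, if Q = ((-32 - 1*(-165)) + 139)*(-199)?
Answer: 331824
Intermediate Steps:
Q = -54128 (Q = ((-32 + 165) + 139)*(-199) = (133 + 139)*(-199) = 272*(-199) = -54128)
385952 + Q = 385952 - 54128 = 331824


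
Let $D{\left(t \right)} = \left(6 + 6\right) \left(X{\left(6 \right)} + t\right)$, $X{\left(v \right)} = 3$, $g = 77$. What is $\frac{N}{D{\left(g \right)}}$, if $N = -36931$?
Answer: $- \frac{36931}{960} \approx -38.47$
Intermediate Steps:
$D{\left(t \right)} = 36 + 12 t$ ($D{\left(t \right)} = \left(6 + 6\right) \left(3 + t\right) = 12 \left(3 + t\right) = 36 + 12 t$)
$\frac{N}{D{\left(g \right)}} = - \frac{36931}{36 + 12 \cdot 77} = - \frac{36931}{36 + 924} = - \frac{36931}{960}$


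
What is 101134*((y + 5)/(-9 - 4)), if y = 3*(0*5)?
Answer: -505670/13 ≈ -38898.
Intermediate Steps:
y = 0 (y = 3*0 = 0)
101134*((y + 5)/(-9 - 4)) = 101134*((0 + 5)/(-9 - 4)) = 101134*(5/(-13)) = 101134*(5*(-1/13)) = 101134*(-5/13) = -505670/13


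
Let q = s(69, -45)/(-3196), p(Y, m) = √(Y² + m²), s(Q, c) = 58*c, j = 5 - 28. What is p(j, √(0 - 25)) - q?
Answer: -1305/1598 + 6*√14 ≈ 21.633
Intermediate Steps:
j = -23
q = 1305/1598 (q = (58*(-45))/(-3196) = -2610*(-1/3196) = 1305/1598 ≈ 0.81665)
p(j, √(0 - 25)) - q = √((-23)² + (√(0 - 25))²) - 1*1305/1598 = √(529 + (√(-25))²) - 1305/1598 = √(529 + (5*I)²) - 1305/1598 = √(529 - 25) - 1305/1598 = √504 - 1305/1598 = 6*√14 - 1305/1598 = -1305/1598 + 6*√14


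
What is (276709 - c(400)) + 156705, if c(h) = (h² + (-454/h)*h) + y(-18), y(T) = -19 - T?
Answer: 273869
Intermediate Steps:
c(h) = -455 + h² (c(h) = (h² + (-454/h)*h) + (-19 - 1*(-18)) = (h² - 454) + (-19 + 18) = (-454 + h²) - 1 = -455 + h²)
(276709 - c(400)) + 156705 = (276709 - (-455 + 400²)) + 156705 = (276709 - (-455 + 160000)) + 156705 = (276709 - 1*159545) + 156705 = (276709 - 159545) + 156705 = 117164 + 156705 = 273869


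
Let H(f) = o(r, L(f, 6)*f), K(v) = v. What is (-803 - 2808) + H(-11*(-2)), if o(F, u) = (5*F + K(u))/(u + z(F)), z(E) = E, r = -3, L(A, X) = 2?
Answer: -148022/41 ≈ -3610.3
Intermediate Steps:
o(F, u) = (u + 5*F)/(F + u) (o(F, u) = (5*F + u)/(u + F) = (u + 5*F)/(F + u))
H(f) = (-15 + 2*f)/(-3 + 2*f) (H(f) = (2*f + 5*(-3))/(-3 + 2*f) = (2*f - 15)/(-3 + 2*f) = (-15 + 2*f)/(-3 + 2*f))
(-803 - 2808) + H(-11*(-2)) = (-803 - 2808) + (-15 + 2*(-11*(-2)))/(-3 + 2*(-11*(-2))) = -3611 + (-15 + 2*22)/(-3 + 2*22) = -3611 + (-15 + 44)/(-3 + 44) = -3611 + 29/41 = -148022/41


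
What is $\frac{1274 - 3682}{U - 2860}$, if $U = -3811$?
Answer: $\frac{344}{953} \approx 0.36097$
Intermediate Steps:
$\frac{1274 - 3682}{U - 2860} = \frac{1274 - 3682}{-3811 - 2860} = - \frac{2408}{-6671} = \left(-2408\right) \left(- \frac{1}{6671}\right) = \frac{344}{953}$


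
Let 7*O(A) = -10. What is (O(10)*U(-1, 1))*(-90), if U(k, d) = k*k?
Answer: 900/7 ≈ 128.57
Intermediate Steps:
U(k, d) = k**2
O(A) = -10/7 (O(A) = (1/7)*(-10) = -10/7)
(O(10)*U(-1, 1))*(-90) = -10/7*(-1)**2*(-90) = -10/7*1*(-90) = -10/7*(-90) = 900/7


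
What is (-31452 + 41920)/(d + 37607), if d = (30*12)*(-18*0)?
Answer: 10468/37607 ≈ 0.27835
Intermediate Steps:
d = 0 (d = 360*0 = 0)
(-31452 + 41920)/(d + 37607) = (-31452 + 41920)/(0 + 37607) = 10468/37607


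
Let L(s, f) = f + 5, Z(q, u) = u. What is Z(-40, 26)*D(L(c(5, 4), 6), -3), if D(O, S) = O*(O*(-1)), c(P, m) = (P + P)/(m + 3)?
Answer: -3146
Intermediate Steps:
c(P, m) = 2*P/(3 + m) (c(P, m) = (2*P)/(3 + m) = 2*P/(3 + m))
L(s, f) = 5 + f
D(O, S) = -O**2 (D(O, S) = O*(-O) = -O**2)
Z(-40, 26)*D(L(c(5, 4), 6), -3) = 26*(-(5 + 6)**2) = 26*(-1*11**2) = 26*(-1*121) = 26*(-121) = -3146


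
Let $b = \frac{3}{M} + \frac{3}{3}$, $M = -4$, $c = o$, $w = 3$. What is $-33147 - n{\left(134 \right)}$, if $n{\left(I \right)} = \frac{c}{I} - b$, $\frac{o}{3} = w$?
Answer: $- \frac{8883347}{268} \approx -33147.0$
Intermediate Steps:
$o = 9$ ($o = 3 \cdot 3 = 9$)
$c = 9$
$b = \frac{1}{4}$ ($b = \frac{3}{-4} + \frac{3}{3} = 3 \left(- \frac{1}{4}\right) + 3 \cdot \frac{1}{3} = - \frac{3}{4} + 1 = \frac{1}{4} \approx 0.25$)
$n{\left(I \right)} = - \frac{1}{4} + \frac{9}{I}$ ($n{\left(I \right)} = \frac{9}{I} - \frac{1}{4} = - \frac{1}{4} + \frac{9}{I}$)
$-33147 - n{\left(134 \right)} = -33147 - \frac{36 - 134}{4 \cdot 134} = -33147 - \frac{1}{4} \cdot \frac{1}{134} \left(36 - 134\right) = -33147 - \frac{1}{4} \cdot \frac{1}{134} \left(-98\right) = -33147 - - \frac{49}{268} = -33147 + \frac{49}{268} = - \frac{8883347}{268}$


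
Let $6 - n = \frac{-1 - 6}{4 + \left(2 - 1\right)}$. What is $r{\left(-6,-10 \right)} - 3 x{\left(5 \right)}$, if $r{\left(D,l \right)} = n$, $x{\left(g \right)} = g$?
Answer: $- \frac{38}{5} \approx -7.6$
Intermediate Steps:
$n = \frac{37}{5}$ ($n = 6 - \frac{-1 - 6}{4 + \left(2 - 1\right)} = 6 - - \frac{7}{4 + \left(2 - 1\right)} = 6 - - \frac{7}{4 + 1} = 6 - - \frac{7}{5} = 6 + \frac{7}{5} = \frac{37}{5} \approx 7.4$)
$r{\left(D,l \right)} = \frac{37}{5}$
$r{\left(-6,-10 \right)} - 3 x{\left(5 \right)} = \frac{37}{5} - 15 = - \frac{38}{5}$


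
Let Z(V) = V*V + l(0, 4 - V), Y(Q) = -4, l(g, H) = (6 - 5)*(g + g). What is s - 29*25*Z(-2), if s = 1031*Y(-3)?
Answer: -7024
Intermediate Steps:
l(g, H) = 2*g (l(g, H) = 1*(2*g) = 2*g)
Z(V) = V² (Z(V) = V*V + 2*0 = V² + 0 = V²)
s = -4124 (s = 1031*(-4) = -4124)
s - 29*25*Z(-2) = -4124 - 29*25*(-2)² = -4124 - 725*4 = -4124 - 1*2900 = -4124 - 2900 = -7024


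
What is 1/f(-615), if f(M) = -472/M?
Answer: 615/472 ≈ 1.3030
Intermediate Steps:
1/f(-615) = 1/(-472/(-615)) = 1/(-472*(-1/615)) = 1/(472/615) = 615/472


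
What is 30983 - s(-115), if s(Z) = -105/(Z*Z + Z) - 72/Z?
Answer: 135393009/4370 ≈ 30982.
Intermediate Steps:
s(Z) = -105/(Z + Z²) - 72/Z (s(Z) = -105/(Z² + Z) - 72/Z = -105/(Z + Z²) - 72/Z)
30983 - s(-115) = 30983 - 3*(-59 - 24*(-115))/((-115)*(1 - 115)) = 30983 - 3*(-1)*(-59 + 2760)/(115*(-114)) = 30983 - 3*(-1)*(-1)*2701/(115*114) = 30983 - 1*2701/4370 = 30983 - 2701/4370 = 135393009/4370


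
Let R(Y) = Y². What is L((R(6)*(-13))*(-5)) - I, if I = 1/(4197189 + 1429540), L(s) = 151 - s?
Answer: -12316909782/5626729 ≈ -2189.0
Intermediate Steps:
I = 1/5626729 ≈ 1.7772e-7
L((R(6)*(-13))*(-5)) - I = (151 - 6²*(-13)*(-5)) - 1*1/5626729 = (151 - 36*(-13)*(-5)) - 1/5626729 = (151 - (-468)*(-5)) - 1/5626729 = (151 - 1*2340) - 1/5626729 = (151 - 2340) - 1/5626729 = -2189 - 1/5626729 = -12316909782/5626729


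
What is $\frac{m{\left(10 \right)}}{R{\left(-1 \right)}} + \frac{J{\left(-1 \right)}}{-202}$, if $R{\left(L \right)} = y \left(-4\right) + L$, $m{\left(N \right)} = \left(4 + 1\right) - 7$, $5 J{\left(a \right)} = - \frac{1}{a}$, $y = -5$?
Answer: $- \frac{2039}{19190} \approx -0.10625$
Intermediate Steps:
$J{\left(a \right)} = - \frac{1}{5 a}$ ($J{\left(a \right)} = \frac{\left(-1\right) \frac{1}{a}}{5} = - \frac{1}{5 a}$)
$m{\left(N \right)} = -2$ ($m{\left(N \right)} = 5 - 7 = -2$)
$R{\left(L \right)} = 20 + L$ ($R{\left(L \right)} = \left(-5\right) \left(-4\right) + L = 20 + L$)
$\frac{m{\left(10 \right)}}{R{\left(-1 \right)}} + \frac{J{\left(-1 \right)}}{-202} = - \frac{2}{20 - 1} + \frac{\left(- \frac{1}{5}\right) \frac{1}{-1}}{-202} = - \frac{2}{19} + \left(- \frac{1}{5}\right) \left(-1\right) \left(- \frac{1}{202}\right) = \left(-2\right) \frac{1}{19} + \frac{1}{5} \left(- \frac{1}{202}\right) = - \frac{2}{19} - \frac{1}{1010} = - \frac{2039}{19190}$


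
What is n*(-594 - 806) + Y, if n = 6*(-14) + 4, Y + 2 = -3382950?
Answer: -3270952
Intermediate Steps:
Y = -3382952 (Y = -2 - 3382950 = -3382952)
n = -80 (n = -84 + 4 = -80)
n*(-594 - 806) + Y = -80*(-594 - 806) - 3382952 = -80*(-1400) - 3382952 = 112000 - 3382952 = -3270952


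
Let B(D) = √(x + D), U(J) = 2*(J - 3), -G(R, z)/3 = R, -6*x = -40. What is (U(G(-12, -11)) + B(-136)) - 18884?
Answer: -18818 + 2*I*√291/3 ≈ -18818.0 + 11.372*I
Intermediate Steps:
x = 20/3 (x = -⅙*(-40) = 20/3 ≈ 6.6667)
G(R, z) = -3*R
U(J) = -6 + 2*J (U(J) = 2*(-3 + J) = -6 + 2*J)
B(D) = √(20/3 + D)
(U(G(-12, -11)) + B(-136)) - 18884 = ((-6 + 2*(-3*(-12))) + √(60 + 9*(-136))/3) - 18884 = ((-6 + 2*36) + √(60 - 1224)/3) - 18884 = ((-6 + 72) + √(-1164)/3) - 18884 = (66 + (2*I*√291)/3) - 18884 = (66 + 2*I*√291/3) - 18884 = -18818 + 2*I*√291/3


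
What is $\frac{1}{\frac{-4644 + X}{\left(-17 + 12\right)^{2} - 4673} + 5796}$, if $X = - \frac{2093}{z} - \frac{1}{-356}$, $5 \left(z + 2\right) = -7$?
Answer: $\frac{28129696}{163064097947} \approx 0.00017251$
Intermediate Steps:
$z = - \frac{17}{5}$ ($z = -2 + \frac{1}{5} \left(-7\right) = -2 - \frac{7}{5} = - \frac{17}{5} \approx -3.4$)
$X = \frac{3725557}{6052}$ ($X = - \frac{2093}{- \frac{17}{5}} - \frac{1}{-356} = \left(-2093\right) \left(- \frac{5}{17}\right) - - \frac{1}{356} = \frac{10465}{17} + \frac{1}{356} = \frac{3725557}{6052} \approx 615.59$)
$\frac{1}{\frac{-4644 + X}{\left(-17 + 12\right)^{2} - 4673} + 5796} = \frac{1}{\frac{-4644 + \frac{3725557}{6052}}{\left(-17 + 12\right)^{2} - 4673} + 5796} = \frac{1}{- \frac{24379931}{6052 \left(\left(-5\right)^{2} - 4673\right)} + 5796} = \frac{1}{- \frac{24379931}{6052 \left(25 - 4673\right)} + 5796} = \frac{1}{- \frac{24379931}{6052 \left(-4648\right)} + 5796} = \frac{1}{\left(- \frac{24379931}{6052}\right) \left(- \frac{1}{4648}\right) + 5796} = \frac{1}{\frac{24379931}{28129696} + 5796} = \frac{1}{\frac{163064097947}{28129696}} = \frac{28129696}{163064097947}$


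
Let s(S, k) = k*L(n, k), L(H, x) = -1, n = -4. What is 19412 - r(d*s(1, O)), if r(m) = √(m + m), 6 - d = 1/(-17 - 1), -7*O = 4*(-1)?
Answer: 19412 - 2*I*√763/21 ≈ 19412.0 - 2.6307*I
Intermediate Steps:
O = 4/7 (O = -4*(-1)/7 = -⅐*(-4) = 4/7 ≈ 0.57143)
d = 109/18 (d = 6 - 1/(-17 - 1) = 6 - 1/(-18) = 6 - 1*(-1/18) = 6 + 1/18 = 109/18 ≈ 6.0556)
s(S, k) = -k (s(S, k) = k*(-1) = -k)
r(m) = √2*√m (r(m) = √(2*m) = √2*√m)
19412 - r(d*s(1, O)) = 19412 - √2*√(109*(-1*4/7)/18) = 19412 - √2*√((109/18)*(-4/7)) = 19412 - √2*√(-218/63) = 19412 - √2*I*√1526/21 = 19412 - 2*I*√763/21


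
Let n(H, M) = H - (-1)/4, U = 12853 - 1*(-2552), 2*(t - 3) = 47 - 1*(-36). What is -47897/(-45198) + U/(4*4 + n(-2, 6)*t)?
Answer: -123255389/497178 ≈ -247.91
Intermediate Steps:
t = 89/2 (t = 3 + (47 - 1*(-36))/2 = 3 + (47 + 36)/2 = 3 + (1/2)*83 = 3 + 83/2 = 89/2 ≈ 44.500)
U = 15405 (U = 12853 + 2552 = 15405)
n(H, M) = 1/4 + H (n(H, M) = H - (-1)/4 = H - 1*(-1/4) = H + 1/4 = 1/4 + H)
-47897/(-45198) + U/(4*4 + n(-2, 6)*t) = -47897/(-45198) + 15405/(4*4 + (1/4 - 2)*(89/2)) = -47897*(-1/45198) + 15405/(16 - 7/4*89/2) = 47897/45198 + 15405/(16 - 623/8) = 47897/45198 + 15405/(-495/8) = 47897/45198 + 15405*(-8/495) = 47897/45198 - 8216/33 = -123255389/497178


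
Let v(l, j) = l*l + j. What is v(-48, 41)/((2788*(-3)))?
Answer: -2345/8364 ≈ -0.28037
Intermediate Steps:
v(l, j) = j + l**2 (v(l, j) = l**2 + j = j + l**2)
v(-48, 41)/((2788*(-3))) = (41 + (-48)**2)/((2788*(-3))) = (41 + 2304)/(-8364) = 2345*(-1/8364) = -2345/8364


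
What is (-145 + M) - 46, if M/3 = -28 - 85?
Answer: -530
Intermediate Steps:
M = -339 (M = 3*(-28 - 85) = 3*(-113) = -339)
(-145 + M) - 46 = (-145 - 339) - 46 = -484 - 46 = -530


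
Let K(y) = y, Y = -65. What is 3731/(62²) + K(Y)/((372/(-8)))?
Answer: 27313/11532 ≈ 2.3685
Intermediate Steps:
3731/(62²) + K(Y)/((372/(-8))) = 3731/(62²) - 65/(372/(-8)) = 3731/3844 - 65/(372*(-⅛)) = 3731*(1/3844) - 65/(-93/2) = 3731/3844 - 65*(-2/93) = 3731/3844 + 130/93 = 27313/11532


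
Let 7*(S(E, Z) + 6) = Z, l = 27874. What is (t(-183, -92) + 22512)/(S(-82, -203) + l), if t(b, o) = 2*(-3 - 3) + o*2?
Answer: 3188/3977 ≈ 0.80161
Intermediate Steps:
S(E, Z) = -6 + Z/7
t(b, o) = -12 + 2*o (t(b, o) = 2*(-6) + 2*o = -12 + 2*o)
(t(-183, -92) + 22512)/(S(-82, -203) + l) = ((-12 + 2*(-92)) + 22512)/((-6 + (1/7)*(-203)) + 27874) = ((-12 - 184) + 22512)/((-6 - 29) + 27874) = (-196 + 22512)/(-35 + 27874) = 22316/27839 = 22316*(1/27839) = 3188/3977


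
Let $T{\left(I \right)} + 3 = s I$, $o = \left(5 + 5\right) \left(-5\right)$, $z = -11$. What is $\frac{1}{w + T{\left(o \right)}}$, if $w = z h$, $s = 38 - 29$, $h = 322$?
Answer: $- \frac{1}{3995} \approx -0.00025031$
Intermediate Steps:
$s = 9$ ($s = 38 - 29 = 9$)
$o = -50$ ($o = 10 \left(-5\right) = -50$)
$T{\left(I \right)} = -3 + 9 I$
$w = -3542$ ($w = \left(-11\right) 322 = -3542$)
$\frac{1}{w + T{\left(o \right)}} = \frac{1}{-3542 + \left(-3 + 9 \left(-50\right)\right)} = \frac{1}{-3542 - 453} = \frac{1}{-3995} = - \frac{1}{3995}$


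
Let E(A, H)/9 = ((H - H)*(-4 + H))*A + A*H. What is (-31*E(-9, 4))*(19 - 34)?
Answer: -150660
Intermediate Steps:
E(A, H) = 9*A*H (E(A, H) = 9*(((H - H)*(-4 + H))*A + A*H) = 9*((0*(-4 + H))*A + A*H) = 9*(0*A + A*H) = 9*(0 + A*H) = 9*(A*H) = 9*A*H)
(-31*E(-9, 4))*(19 - 34) = (-279*(-9)*4)*(19 - 34) = -31*(-324)*(-15) = 10044*(-15) = -150660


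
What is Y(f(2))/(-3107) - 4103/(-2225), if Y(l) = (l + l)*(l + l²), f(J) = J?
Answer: 12694621/6913075 ≈ 1.8363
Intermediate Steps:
Y(l) = 2*l*(l + l²) (Y(l) = (2*l)*(l + l²) = 2*l*(l + l²))
Y(f(2))/(-3107) - 4103/(-2225) = (2*2²*(1 + 2))/(-3107) - 4103/(-2225) = (2*4*3)*(-1/3107) - 4103*(-1/2225) = 24*(-1/3107) + 4103/2225 = -24/3107 + 4103/2225 = 12694621/6913075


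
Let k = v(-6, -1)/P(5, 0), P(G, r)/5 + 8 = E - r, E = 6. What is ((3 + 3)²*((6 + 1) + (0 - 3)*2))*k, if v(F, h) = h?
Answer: 18/5 ≈ 3.6000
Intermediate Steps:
P(G, r) = -10 - 5*r (P(G, r) = -40 + 5*(6 - r) = -40 + (30 - 5*r) = -10 - 5*r)
k = ⅒ (k = -1/(-10 - 5*0) = -1/(-10 + 0) = -1/(-10) = -1*(-⅒) = ⅒ ≈ 0.10000)
((3 + 3)²*((6 + 1) + (0 - 3)*2))*k = ((3 + 3)²*((6 + 1) + (0 - 3)*2))*(⅒) = (6²*(7 - 3*2))*(⅒) = (36*(7 - 6))*(⅒) = (36*1)*(⅒) = 36*(⅒) = 18/5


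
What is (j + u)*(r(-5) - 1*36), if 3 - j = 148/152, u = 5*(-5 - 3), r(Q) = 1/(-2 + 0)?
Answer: 105339/76 ≈ 1386.0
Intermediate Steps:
r(Q) = -1/2 (r(Q) = 1/(-2) = -1/2)
u = -40 (u = 5*(-8) = -40)
j = 77/38 (j = 3 - 148/152 = 3 - 1*37/38 = 3 - 37/38 = 77/38 ≈ 2.0263)
(j + u)*(r(-5) - 1*36) = (77/38 - 40)*(-1/2 - 1*36) = -1443*(-1/2 - 36)/38 = -1443/38*(-73/2) = 105339/76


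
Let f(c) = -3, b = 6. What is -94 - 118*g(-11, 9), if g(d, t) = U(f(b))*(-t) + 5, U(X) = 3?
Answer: 2502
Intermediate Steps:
g(d, t) = 5 - 3*t (g(d, t) = 3*(-t) + 5 = -3*t + 5 = 5 - 3*t)
-94 - 118*g(-11, 9) = -94 - 118*(5 - 3*9) = -94 - 118*(5 - 27) = -94 - 118*(-22) = -94 + 2596 = 2502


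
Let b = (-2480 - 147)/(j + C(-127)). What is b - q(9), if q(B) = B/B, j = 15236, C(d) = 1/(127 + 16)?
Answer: -2554410/2178749 ≈ -1.1724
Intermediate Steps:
C(d) = 1/143
q(B) = 1
b = -375661/2178749 (b = (-2480 - 147)/(15236 + 1/143) = -2627/2178749/143 = -2627*143/2178749 = -375661/2178749 ≈ -0.17242)
b - q(9) = -375661/2178749 - 1*1 = -375661/2178749 - 1 = -2554410/2178749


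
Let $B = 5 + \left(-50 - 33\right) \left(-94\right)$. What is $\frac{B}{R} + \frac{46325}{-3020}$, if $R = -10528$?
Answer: $- \frac{25564337}{1589728} \approx -16.081$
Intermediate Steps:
$B = 7807$ ($B = 5 - -7802 = 5 + 7802 = 7807$)
$\frac{B}{R} + \frac{46325}{-3020} = \frac{7807}{-10528} + \frac{46325}{-3020} = 7807 \left(- \frac{1}{10528}\right) + 46325 \left(- \frac{1}{3020}\right) = - \frac{7807}{10528} - \frac{9265}{604} = - \frac{25564337}{1589728}$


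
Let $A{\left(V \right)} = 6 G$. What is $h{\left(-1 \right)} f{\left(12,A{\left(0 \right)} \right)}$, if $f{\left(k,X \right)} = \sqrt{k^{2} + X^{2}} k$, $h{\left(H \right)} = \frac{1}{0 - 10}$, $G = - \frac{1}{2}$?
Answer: $- \frac{18 \sqrt{17}}{5} \approx -14.843$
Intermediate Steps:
$G = - \frac{1}{2}$ ($G = \left(-1\right) \frac{1}{2} = - \frac{1}{2} \approx -0.5$)
$h{\left(H \right)} = - \frac{1}{10}$ ($h{\left(H \right)} = \frac{1}{-10} = - \frac{1}{10}$)
$A{\left(V \right)} = -3$ ($A{\left(V \right)} = 6 \left(- \frac{1}{2}\right) = -3$)
$f{\left(k,X \right)} = k \sqrt{X^{2} + k^{2}}$ ($f{\left(k,X \right)} = \sqrt{X^{2} + k^{2}} k = k \sqrt{X^{2} + k^{2}}$)
$h{\left(-1 \right)} f{\left(12,A{\left(0 \right)} \right)} = - \frac{12 \sqrt{\left(-3\right)^{2} + 12^{2}}}{10} = - \frac{12 \sqrt{9 + 144}}{10} = - \frac{12 \sqrt{153}}{10} = - \frac{12 \cdot 3 \sqrt{17}}{10} = - \frac{36 \sqrt{17}}{10} = - \frac{18 \sqrt{17}}{5}$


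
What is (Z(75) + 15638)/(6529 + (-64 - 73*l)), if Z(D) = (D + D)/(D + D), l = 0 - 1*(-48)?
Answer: 5213/987 ≈ 5.2817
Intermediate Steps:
l = 48 (l = 0 + 48 = 48)
Z(D) = 1 (Z(D) = (2*D)/((2*D)) = (2*D)*(1/(2*D)) = 1)
(Z(75) + 15638)/(6529 + (-64 - 73*l)) = (1 + 15638)/(6529 + (-64 - 73*48)) = 15639/(6529 + (-64 - 3504)) = 15639/(6529 - 3568) = 15639/2961 = 15639*(1/2961) = 5213/987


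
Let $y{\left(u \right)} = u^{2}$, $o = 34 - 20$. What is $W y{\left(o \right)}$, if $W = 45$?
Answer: $8820$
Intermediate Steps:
$o = 14$ ($o = 34 - 20 = 14$)
$W y{\left(o \right)} = 45 \cdot 14^{2} = 45 \cdot 196 = 8820$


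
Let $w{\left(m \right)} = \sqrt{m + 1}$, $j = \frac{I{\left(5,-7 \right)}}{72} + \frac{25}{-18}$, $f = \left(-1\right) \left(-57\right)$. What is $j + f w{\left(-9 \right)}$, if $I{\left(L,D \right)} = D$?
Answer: $- \frac{107}{72} + 114 i \sqrt{2} \approx -1.4861 + 161.22 i$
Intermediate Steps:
$f = 57$
$j = - \frac{107}{72}$ ($j = - \frac{7}{72} + \frac{25}{-18} = \left(-7\right) \frac{1}{72} + 25 \left(- \frac{1}{18}\right) = - \frac{7}{72} - \frac{25}{18} = - \frac{107}{72} \approx -1.4861$)
$w{\left(m \right)} = \sqrt{1 + m}$
$j + f w{\left(-9 \right)} = - \frac{107}{72} + 57 \sqrt{1 - 9} = - \frac{107}{72} + 57 \sqrt{-8} = - \frac{107}{72} + 57 \cdot 2 i \sqrt{2} = - \frac{107}{72} + 114 i \sqrt{2}$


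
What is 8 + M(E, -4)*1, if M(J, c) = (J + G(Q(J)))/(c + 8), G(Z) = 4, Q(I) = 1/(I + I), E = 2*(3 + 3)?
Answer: 12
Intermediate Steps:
E = 12 (E = 2*6 = 12)
Q(I) = 1/(2*I)
M(J, c) = (4 + J)/(8 + c) (M(J, c) = (J + 4)/(c + 8) = (4 + J)/(8 + c))
8 + M(E, -4)*1 = 8 + ((4 + 12)/(8 - 4))*1 = 8 + (16/4)*1 = 8 + ((¼)*16)*1 = 8 + 4*1 = 8 + 4 = 12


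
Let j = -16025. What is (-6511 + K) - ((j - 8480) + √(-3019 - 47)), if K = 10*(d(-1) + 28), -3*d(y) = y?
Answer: 54832/3 - I*√3066 ≈ 18277.0 - 55.371*I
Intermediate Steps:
d(y) = -y/3
K = 850/3 (K = 10*(-⅓*(-1) + 28) = 10*(⅓ + 28) = 10*(85/3) = 850/3 ≈ 283.33)
(-6511 + K) - ((j - 8480) + √(-3019 - 47)) = (-6511 + 850/3) - ((-16025 - 8480) + √(-3019 - 47)) = -18683/3 - (-24505 + √(-3066)) = -18683/3 - (-24505 + I*√3066) = -18683/3 + (24505 - I*√3066) = 54832/3 - I*√3066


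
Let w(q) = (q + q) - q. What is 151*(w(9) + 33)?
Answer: 6342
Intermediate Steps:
w(q) = q (w(q) = 2*q - q = q)
151*(w(9) + 33) = 151*(9 + 33) = 151*42 = 6342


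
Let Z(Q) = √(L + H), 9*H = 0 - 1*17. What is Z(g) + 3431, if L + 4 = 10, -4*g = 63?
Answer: 3431 + √37/3 ≈ 3433.0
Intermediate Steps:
g = -63/4 (g = -¼*63 = -63/4 ≈ -15.750)
L = 6 (L = -4 + 10 = 6)
H = -17/9 (H = (0 - 1*17)/9 = (0 - 17)/9 = (⅑)*(-17) = -17/9 ≈ -1.8889)
Z(Q) = √37/3 (Z(Q) = √(6 - 17/9) = √(37/9) = √37/3)
Z(g) + 3431 = √37/3 + 3431 = 3431 + √37/3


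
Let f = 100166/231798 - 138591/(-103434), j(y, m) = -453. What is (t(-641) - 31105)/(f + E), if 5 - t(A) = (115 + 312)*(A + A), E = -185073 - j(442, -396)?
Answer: -2063173045788708/737728110647863 ≈ -2.7967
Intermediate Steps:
E = -184620 (E = -185073 - 1*(-453) = -185073 + 453 = -184620)
f = 7080947777/3995965722 (f = 100166*(1/231798) - 138591*(-1/103434) = 50083/115899 + 46197/34478 = 7080947777/3995965722 ≈ 1.7720)
t(A) = 5 - 854*A (t(A) = 5 - (115 + 312)*(A + A) = 5 - 427*2*A = 5 - 854*A)
(t(-641) - 31105)/(f + E) = ((5 - 854*(-641)) - 31105)/(7080947777/3995965722 - 184620) = ((5 + 547414) - 31105)/(-737728110647863/3995965722) = (547419 - 31105)*(-3995965722/737728110647863) = 516314*(-3995965722/737728110647863) = -2063173045788708/737728110647863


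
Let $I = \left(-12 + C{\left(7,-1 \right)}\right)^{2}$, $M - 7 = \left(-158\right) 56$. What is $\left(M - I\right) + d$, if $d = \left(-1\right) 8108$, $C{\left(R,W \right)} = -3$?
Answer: $-17174$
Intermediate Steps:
$M = -8841$ ($M = 7 - 8848 = -8841$)
$I = 225$ ($I = \left(-12 - 3\right)^{2} = \left(-15\right)^{2} = 225$)
$d = -8108$
$\left(M - I\right) + d = \left(-8841 - 225\right) - 8108 = -9066 - 8108 = -17174$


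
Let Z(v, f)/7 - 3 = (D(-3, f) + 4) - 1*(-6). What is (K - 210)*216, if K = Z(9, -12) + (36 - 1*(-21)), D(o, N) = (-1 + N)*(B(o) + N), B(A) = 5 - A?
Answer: 65232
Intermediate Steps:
D(o, N) = (-1 + N)*(5 + N - o) (D(o, N) = (-1 + N)*((5 - o) + N) = (-1 + N)*(5 + N - o))
Z(v, f) = 35 + 7*f**2 + 49*f (Z(v, f) = 21 + 7*(((-5 - 3 + f**2 - f - f*(-5 - 3)) + 4) - 1*(-6)) = 21 + 7*(((-5 - 3 + f**2 - f - 1*f*(-8)) + 4) + 6) = 21 + 7*(((-5 - 3 + f**2 - f + 8*f) + 4) + 6) = 21 + 7*(((-8 + f**2 + 7*f) + 4) + 6) = 21 + 7*((-4 + f**2 + 7*f) + 6) = 21 + 7*(2 + f**2 + 7*f) = 21 + (14 + 7*f**2 + 49*f) = 35 + 7*f**2 + 49*f)
K = 512 (K = (35 + 7*(-12)**2 + 49*(-12)) + (36 - 1*(-21)) = (35 + 7*144 - 588) + (36 + 21) = (35 + 1008 - 588) + 57 = 455 + 57 = 512)
(K - 210)*216 = (512 - 210)*216 = 302*216 = 65232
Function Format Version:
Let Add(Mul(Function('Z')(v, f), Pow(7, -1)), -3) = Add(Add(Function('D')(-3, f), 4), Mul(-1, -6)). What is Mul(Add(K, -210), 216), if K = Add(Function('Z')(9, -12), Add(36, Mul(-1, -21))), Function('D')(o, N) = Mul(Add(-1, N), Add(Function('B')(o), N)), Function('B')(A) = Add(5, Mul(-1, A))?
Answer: 65232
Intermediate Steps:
Function('D')(o, N) = Mul(Add(-1, N), Add(5, N, Mul(-1, o))) (Function('D')(o, N) = Mul(Add(-1, N), Add(Add(5, Mul(-1, o)), N)) = Mul(Add(-1, N), Add(5, N, Mul(-1, o))))
Function('Z')(v, f) = Add(35, Mul(7, Pow(f, 2)), Mul(49, f)) (Function('Z')(v, f) = Add(21, Mul(7, Add(Add(Add(-5, -3, Pow(f, 2), Mul(-1, f), Mul(-1, f, Add(-5, -3))), 4), Mul(-1, -6)))) = Add(21, Mul(7, Add(Add(Add(-5, -3, Pow(f, 2), Mul(-1, f), Mul(-1, f, -8)), 4), 6))) = Add(21, Mul(7, Add(Add(Add(-5, -3, Pow(f, 2), Mul(-1, f), Mul(8, f)), 4), 6))) = Add(21, Mul(7, Add(Add(Add(-8, Pow(f, 2), Mul(7, f)), 4), 6))) = Add(21, Mul(7, Add(Add(-4, Pow(f, 2), Mul(7, f)), 6))) = Add(21, Mul(7, Add(2, Pow(f, 2), Mul(7, f)))) = Add(21, Add(14, Mul(7, Pow(f, 2)), Mul(49, f))) = Add(35, Mul(7, Pow(f, 2)), Mul(49, f)))
K = 512 (K = Add(Add(35, Mul(7, Pow(-12, 2)), Mul(49, -12)), Add(36, Mul(-1, -21))) = Add(Add(35, Mul(7, 144), -588), Add(36, 21)) = Add(Add(35, 1008, -588), 57) = Add(455, 57) = 512)
Mul(Add(K, -210), 216) = Mul(Add(512, -210), 216) = Mul(302, 216) = 65232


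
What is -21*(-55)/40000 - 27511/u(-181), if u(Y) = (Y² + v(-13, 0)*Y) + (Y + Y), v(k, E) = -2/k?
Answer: -110557337/134664000 ≈ -0.82099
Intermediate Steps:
u(Y) = Y² + 28*Y/13 (u(Y) = (Y² + (-2/(-13))*Y) + (Y + Y) = (Y² + (-2*(-1/13))*Y) + 2*Y = (Y² + 2*Y/13) + 2*Y = Y² + 28*Y/13)
-21*(-55)/40000 - 27511/u(-181) = -21*(-55)/40000 - 27511*(-13/(181*(28 + 13*(-181)))) = 1155*(1/40000) - 27511*(-13/(181*(28 - 2353))) = 231/8000 - 27511/((1/13)*(-181)*(-2325)) = 231/8000 - 27511/420825/13 = 231/8000 - 27511*13/420825 = 231/8000 - 357643/420825 = -110557337/134664000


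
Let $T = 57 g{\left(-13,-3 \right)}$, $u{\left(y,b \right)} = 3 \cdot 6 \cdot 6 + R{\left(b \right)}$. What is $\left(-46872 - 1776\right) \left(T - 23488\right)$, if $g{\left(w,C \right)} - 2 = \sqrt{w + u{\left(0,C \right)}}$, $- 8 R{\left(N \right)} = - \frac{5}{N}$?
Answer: $1137098352 - 1155390 \sqrt{546} \approx 1.1101 \cdot 10^{9}$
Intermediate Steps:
$R{\left(N \right)} = \frac{5}{8 N}$ ($R{\left(N \right)} = - \frac{\left(-5\right) \frac{1}{N}}{8} = \frac{5}{8 N}$)
$u{\left(y,b \right)} = 108 + \frac{5}{8 b}$ ($u{\left(y,b \right)} = 3 \cdot 6 \cdot 6 + \frac{5}{8 b} = 3 \cdot 36 + \frac{5}{8 b} = 108 + \frac{5}{8 b}$)
$g{\left(w,C \right)} = 2 + \sqrt{108 + w + \frac{5}{8 C}}$ ($g{\left(w,C \right)} = 2 + \sqrt{w + \left(108 + \frac{5}{8 C}\right)} = 2 + \sqrt{108 + w + \frac{5}{8 C}}$)
$T = 114 + \frac{95 \sqrt{546}}{4}$ ($T = 57 \left(2 + \frac{\sqrt{1728 + \frac{10}{-3} + 16 \left(-13\right)}}{4}\right) = 57 \left(2 + \frac{\sqrt{1728 + 10 \left(- \frac{1}{3}\right) - 208}}{4}\right) = 57 \left(2 + \frac{\sqrt{1728 - \frac{10}{3} - 208}}{4}\right) = 57 \left(2 + \frac{\sqrt{\frac{4550}{3}}}{4}\right) = 57 \left(2 + \frac{\frac{5}{3} \sqrt{546}}{4}\right) = 57 \left(2 + \frac{5 \sqrt{546}}{12}\right) = 114 + \frac{95 \sqrt{546}}{4} \approx 668.96$)
$\left(-46872 - 1776\right) \left(T - 23488\right) = \left(-46872 - 1776\right) \left(\left(114 + \frac{95 \sqrt{546}}{4}\right) - 23488\right) = - 48648 \left(-23374 + \frac{95 \sqrt{546}}{4}\right) = 1137098352 - 1155390 \sqrt{546}$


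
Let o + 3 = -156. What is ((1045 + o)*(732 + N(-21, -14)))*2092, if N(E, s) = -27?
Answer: 1306725960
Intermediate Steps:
o = -159 (o = -3 - 156 = -159)
((1045 + o)*(732 + N(-21, -14)))*2092 = ((1045 - 159)*(732 - 27))*2092 = (886*705)*2092 = 624630*2092 = 1306725960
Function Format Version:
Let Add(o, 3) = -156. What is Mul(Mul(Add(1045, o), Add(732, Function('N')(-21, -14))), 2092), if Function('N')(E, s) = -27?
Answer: 1306725960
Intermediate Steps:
o = -159 (o = Add(-3, -156) = -159)
Mul(Mul(Add(1045, o), Add(732, Function('N')(-21, -14))), 2092) = Mul(Mul(Add(1045, -159), Add(732, -27)), 2092) = Mul(Mul(886, 705), 2092) = Mul(624630, 2092) = 1306725960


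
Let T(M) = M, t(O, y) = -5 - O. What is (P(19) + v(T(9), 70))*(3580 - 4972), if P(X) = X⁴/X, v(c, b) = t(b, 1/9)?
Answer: -9443328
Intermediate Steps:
v(c, b) = -5 - b
P(X) = X³
(P(19) + v(T(9), 70))*(3580 - 4972) = (19³ + (-5 - 1*70))*(3580 - 4972) = (6859 + (-5 - 70))*(-1392) = (6859 - 75)*(-1392) = 6784*(-1392) = -9443328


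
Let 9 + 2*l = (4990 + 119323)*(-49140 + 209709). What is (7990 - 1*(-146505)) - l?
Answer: -9980252549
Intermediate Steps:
l = 9980407044 (l = -9/2 + ((4990 + 119323)*(-49140 + 209709))/2 = -9/2 + (124313*160569)/2 = -9/2 + (½)*19960814097 = -9/2 + 19960814097/2 = 9980407044)
(7990 - 1*(-146505)) - l = (7990 - 1*(-146505)) - 1*9980407044 = (7990 + 146505) - 9980407044 = 154495 - 9980407044 = -9980252549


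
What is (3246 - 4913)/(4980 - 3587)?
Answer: -1667/1393 ≈ -1.1967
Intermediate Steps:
(3246 - 4913)/(4980 - 3587) = -1667/1393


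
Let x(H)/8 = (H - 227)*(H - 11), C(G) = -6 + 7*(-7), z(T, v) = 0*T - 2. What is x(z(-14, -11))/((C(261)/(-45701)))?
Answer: 1088415016/55 ≈ 1.9789e+7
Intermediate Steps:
z(T, v) = -2 (z(T, v) = 0 - 2 = -2)
C(G) = -55 (C(G) = -6 - 49 = -55)
x(H) = 8*(-227 + H)*(-11 + H) (x(H) = 8*((H - 227)*(H - 11)) = 8*((-227 + H)*(-11 + H)) = 8*(-227 + H)*(-11 + H))
x(z(-14, -11))/((C(261)/(-45701))) = (19976 - 1904*(-2) + 8*(-2)²)/((-55/(-45701))) = (19976 + 3808 + 8*4)/((-55*(-1/45701))) = (19976 + 3808 + 32)/(55/45701) = 23816*(45701/55) = 1088415016/55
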